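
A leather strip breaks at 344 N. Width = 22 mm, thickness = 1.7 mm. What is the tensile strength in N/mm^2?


Cross-sectional area = 22 x 1.7 = 37.4 mm^2
Tensile strength = 344 / 37.4 = 9.20 N/mm^2


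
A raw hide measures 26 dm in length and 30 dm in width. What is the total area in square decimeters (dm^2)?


Area = length x width
Area = 26 x 30 = 780 dm^2


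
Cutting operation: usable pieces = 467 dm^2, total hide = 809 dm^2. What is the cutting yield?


Yield = usable / total x 100
Yield = 467 / 809 x 100 = 57.7%


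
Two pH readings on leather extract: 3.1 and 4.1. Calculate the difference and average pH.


Difference = |3.1 - 4.1| = 1.0
Average = (3.1 + 4.1) / 2 = 3.60


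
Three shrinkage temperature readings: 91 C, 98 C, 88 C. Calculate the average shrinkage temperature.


Average = (91 + 98 + 88) / 3
Average = 277 / 3 = 92.3 C


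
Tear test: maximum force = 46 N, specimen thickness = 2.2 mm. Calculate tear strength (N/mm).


20.9 N/mm

Tear strength = force / thickness
Tear = 46 / 2.2 = 20.9 N/mm


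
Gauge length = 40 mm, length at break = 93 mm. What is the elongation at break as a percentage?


132.5%


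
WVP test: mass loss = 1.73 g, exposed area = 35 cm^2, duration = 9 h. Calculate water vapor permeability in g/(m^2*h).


54.92 g/(m^2*h)


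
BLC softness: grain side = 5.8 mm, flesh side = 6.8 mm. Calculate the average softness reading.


Average = (5.8 + 6.8) / 2
Average = 6.30 mm


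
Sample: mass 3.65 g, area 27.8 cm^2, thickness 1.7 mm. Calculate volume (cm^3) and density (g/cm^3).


Volume = 4.726 cm^3
Density = 0.772 g/cm^3

Thickness in cm = 1.7 / 10 = 0.17 cm
Volume = 27.8 x 0.17 = 4.726 cm^3
Density = 3.65 / 4.726 = 0.772 g/cm^3


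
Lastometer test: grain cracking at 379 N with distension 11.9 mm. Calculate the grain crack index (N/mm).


Grain crack index = force / distension
Index = 379 / 11.9 = 31.8 N/mm


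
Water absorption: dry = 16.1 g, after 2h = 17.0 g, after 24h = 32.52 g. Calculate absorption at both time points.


WA (2h) = (17.0 - 16.1) / 16.1 x 100 = 5.6%
WA (24h) = (32.52 - 16.1) / 16.1 x 100 = 102.0%


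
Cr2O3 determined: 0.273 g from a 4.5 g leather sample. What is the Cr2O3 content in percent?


Cr2O3% = 0.273 / 4.5 x 100
Cr2O3% = 6.07%


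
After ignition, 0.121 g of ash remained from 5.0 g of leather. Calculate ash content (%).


Ash% = 0.121 / 5.0 x 100
Ash% = 2.42%


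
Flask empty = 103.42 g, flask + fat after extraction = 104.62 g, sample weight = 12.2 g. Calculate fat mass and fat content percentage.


Fat mass = 1.20 g
Fat content = 9.8%


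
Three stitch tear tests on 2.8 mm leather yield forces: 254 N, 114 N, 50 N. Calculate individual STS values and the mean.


STS1 = 90.7 N/mm
STS2 = 40.7 N/mm
STS3 = 17.9 N/mm
Mean = 49.8 N/mm

STS1 = 254 / 2.8 = 90.7 N/mm
STS2 = 114 / 2.8 = 40.7 N/mm
STS3 = 50 / 2.8 = 17.9 N/mm
Mean = (90.7 + 40.7 + 17.9) / 3 = 49.8 N/mm


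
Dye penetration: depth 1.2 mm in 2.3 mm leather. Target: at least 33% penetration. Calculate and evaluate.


Penetration = 52.2%
Meets target: Yes

Penetration = 1.2 / 2.3 x 100 = 52.2%
Target: 33%
Meets target: Yes


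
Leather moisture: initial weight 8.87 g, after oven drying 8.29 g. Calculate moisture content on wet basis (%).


Moisture = 8.87 - 8.29 = 0.58 g
MC = 0.58 / 8.87 x 100 = 6.5%


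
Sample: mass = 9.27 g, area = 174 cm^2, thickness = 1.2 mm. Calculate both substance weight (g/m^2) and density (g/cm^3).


Substance weight = 532.8 g/m^2
Density = 0.444 g/cm^3


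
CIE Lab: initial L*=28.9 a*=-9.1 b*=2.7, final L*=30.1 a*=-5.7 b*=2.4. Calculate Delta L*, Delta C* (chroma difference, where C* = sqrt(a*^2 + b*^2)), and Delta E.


Delta L* = 1.2
Delta C* = -3.31
Delta E = 3.62

Delta L* = 30.1 - 28.9 = 1.2
C1* = sqrt((-9.1)^2 + (2.7)^2) = 9.492
C2* = sqrt((-5.7)^2 + (2.4)^2) = 6.185
Delta C* = 6.185 - 9.492 = -3.31
Delta E = sqrt((1.2)^2 + (3.4)^2 + (-0.3)^2) = 3.62


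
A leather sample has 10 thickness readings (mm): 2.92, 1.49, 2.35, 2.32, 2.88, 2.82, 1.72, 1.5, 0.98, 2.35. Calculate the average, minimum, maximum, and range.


Average = 2.13 mm
Min = 0.98 mm
Max = 2.92 mm
Range = 1.94 mm


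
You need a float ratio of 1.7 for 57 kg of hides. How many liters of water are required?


96.9 L

Water = hide weight x target ratio
Water = 57 x 1.7 = 96.9 L


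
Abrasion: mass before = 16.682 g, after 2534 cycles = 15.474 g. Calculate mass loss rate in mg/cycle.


Mass loss = 16.682 - 15.474 = 1.208 g
Rate = 1.208 / 2534 x 1000 = 0.477 mg/cycle


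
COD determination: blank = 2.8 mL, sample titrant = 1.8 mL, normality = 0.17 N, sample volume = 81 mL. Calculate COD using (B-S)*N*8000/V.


16.8 mg/L

COD = (2.8 - 1.8) x 0.17 x 8000 / 81
COD = 1.0 x 0.17 x 8000 / 81
COD = 16.8 mg/L


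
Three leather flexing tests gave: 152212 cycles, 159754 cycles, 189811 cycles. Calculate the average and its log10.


Average = (152212 + 159754 + 189811) / 3 = 167259 cycles
log10(167259) = 5.22


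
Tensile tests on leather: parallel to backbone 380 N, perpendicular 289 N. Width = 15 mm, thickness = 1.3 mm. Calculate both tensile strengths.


Parallel = 19.49 N/mm^2
Perpendicular = 14.82 N/mm^2


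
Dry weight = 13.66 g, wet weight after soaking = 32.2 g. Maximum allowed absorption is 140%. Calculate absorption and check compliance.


WA = (32.2 - 13.66) / 13.66 x 100 = 135.7%
Maximum allowed: 140%
Compliant: Yes


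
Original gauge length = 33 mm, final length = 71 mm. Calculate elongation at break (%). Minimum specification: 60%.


Extension = 71 - 33 = 38 mm
Elongation = 38 / 33 x 100 = 115.2%
Minimum required: 60%
Meets specification: Yes


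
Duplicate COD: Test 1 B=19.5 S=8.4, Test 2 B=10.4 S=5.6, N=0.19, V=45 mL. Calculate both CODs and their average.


COD1 = 374.9 mg/L
COD2 = 162.1 mg/L
Average = 268.5 mg/L

COD1 = (19.5 - 8.4) x 0.19 x 8000 / 45 = 374.9 mg/L
COD2 = (10.4 - 5.6) x 0.19 x 8000 / 45 = 162.1 mg/L
Average = (374.9 + 162.1) / 2 = 268.5 mg/L


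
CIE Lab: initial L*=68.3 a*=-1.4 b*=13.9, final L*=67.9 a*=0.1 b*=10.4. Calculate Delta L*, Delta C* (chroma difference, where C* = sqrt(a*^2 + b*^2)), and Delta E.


Delta L* = -0.4
Delta C* = -3.57
Delta E = 3.83

Delta L* = 67.9 - 68.3 = -0.4
C1* = sqrt((-1.4)^2 + (13.9)^2) = 13.970
C2* = sqrt((0.1)^2 + (10.4)^2) = 10.400
Delta C* = 10.400 - 13.970 = -3.57
Delta E = sqrt((-0.4)^2 + (1.5)^2 + (-3.5)^2) = 3.83


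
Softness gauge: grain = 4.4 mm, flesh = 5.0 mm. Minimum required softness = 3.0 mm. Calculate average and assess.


Average softness = 4.70 mm
Meets requirement: Yes

Average = (4.4 + 5.0) / 2 = 4.70 mm
Minimum = 3.0 mm
Meets requirement: Yes


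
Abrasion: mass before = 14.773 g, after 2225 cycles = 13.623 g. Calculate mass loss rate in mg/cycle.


0.517 mg/cycle

Mass loss = 14.773 - 13.623 = 1.150 g
Rate = 1.150 / 2225 x 1000 = 0.517 mg/cycle


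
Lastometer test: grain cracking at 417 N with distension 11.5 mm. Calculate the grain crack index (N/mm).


36.3 N/mm

Grain crack index = force / distension
Index = 417 / 11.5 = 36.3 N/mm


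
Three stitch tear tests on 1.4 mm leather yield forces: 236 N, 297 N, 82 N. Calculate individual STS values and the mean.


STS1 = 236 / 1.4 = 168.6 N/mm
STS2 = 297 / 1.4 = 212.1 N/mm
STS3 = 82 / 1.4 = 58.6 N/mm
Mean = (168.6 + 212.1 + 58.6) / 3 = 146.4 N/mm


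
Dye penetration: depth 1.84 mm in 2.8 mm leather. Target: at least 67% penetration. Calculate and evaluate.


Penetration = 65.7%
Meets target: No

Penetration = 1.84 / 2.8 x 100 = 65.7%
Target: 67%
Meets target: No


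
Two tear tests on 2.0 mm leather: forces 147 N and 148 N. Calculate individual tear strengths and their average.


Tear 1 = 73.5 N/mm
Tear 2 = 74.0 N/mm
Average = 73.8 N/mm

Tear 1 = 147 / 2.0 = 73.5 N/mm
Tear 2 = 148 / 2.0 = 74.0 N/mm
Average = (73.5 + 74.0) / 2 = 73.8 N/mm


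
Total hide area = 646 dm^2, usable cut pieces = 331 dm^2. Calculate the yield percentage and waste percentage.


Yield = 331 / 646 x 100 = 51.2%
Waste = 646 - 331 = 315 dm^2
Waste% = 100 - 51.2 = 48.8%


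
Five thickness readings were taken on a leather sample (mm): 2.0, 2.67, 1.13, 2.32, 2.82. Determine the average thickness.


Sum = 2.0 + 2.67 + 1.13 + 2.32 + 2.82 = 10.94
Average = 10.94 / 5 = 2.19 mm


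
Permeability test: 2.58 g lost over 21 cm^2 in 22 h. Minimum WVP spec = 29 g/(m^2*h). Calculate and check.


WVP = 2.58 / (21 x 22) x 10000 = 55.84 g/(m^2*h)
Minimum: 29 g/(m^2*h)
Meets spec: Yes


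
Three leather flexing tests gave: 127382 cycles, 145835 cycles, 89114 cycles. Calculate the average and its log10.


Average = (127382 + 145835 + 89114) / 3 = 120777 cycles
log10(120777) = 5.08


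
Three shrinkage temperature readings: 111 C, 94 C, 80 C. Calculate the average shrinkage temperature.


95.0 C

Average = (111 + 94 + 80) / 3
Average = 285 / 3 = 95.0 C


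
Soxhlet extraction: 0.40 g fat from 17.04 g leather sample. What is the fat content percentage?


2.3%


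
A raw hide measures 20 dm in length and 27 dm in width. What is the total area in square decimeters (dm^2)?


Area = length x width
Area = 20 x 27 = 540 dm^2


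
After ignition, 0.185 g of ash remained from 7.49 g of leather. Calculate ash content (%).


Ash% = 0.185 / 7.49 x 100
Ash% = 2.47%


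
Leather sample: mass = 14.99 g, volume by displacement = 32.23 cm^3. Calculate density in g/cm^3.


0.465 g/cm^3

Density = mass / volume
Density = 14.99 / 32.23 = 0.465 g/cm^3


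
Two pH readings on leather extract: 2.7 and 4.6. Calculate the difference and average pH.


Difference = 1.9
Average pH = 3.65


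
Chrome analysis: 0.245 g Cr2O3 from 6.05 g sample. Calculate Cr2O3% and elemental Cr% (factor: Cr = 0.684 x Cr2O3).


Cr2O3% = 0.245 / 6.05 x 100 = 4.05%
Cr% = 4.05 x 0.684 = 2.77%


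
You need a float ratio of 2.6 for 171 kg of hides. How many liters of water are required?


444.6 L

Water = hide weight x target ratio
Water = 171 x 2.6 = 444.6 L


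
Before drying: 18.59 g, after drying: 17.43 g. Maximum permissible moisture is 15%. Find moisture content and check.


MC = (18.59 - 17.43) / 18.59 x 100 = 6.2%
Maximum: 15%
Acceptable: Yes


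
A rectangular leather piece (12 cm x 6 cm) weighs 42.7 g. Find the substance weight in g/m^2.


Area = 12 x 6 = 72 cm^2
SW = 42.7 / 72 x 10000 = 5930.6 g/m^2


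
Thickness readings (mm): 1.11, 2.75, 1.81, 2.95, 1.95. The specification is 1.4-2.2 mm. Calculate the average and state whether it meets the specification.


Sum = 10.57
Average = 10.57 / 5 = 2.11 mm
Specification range: 1.4 to 2.2 mm
Within spec: Yes


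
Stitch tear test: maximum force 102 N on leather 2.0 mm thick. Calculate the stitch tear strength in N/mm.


51.0 N/mm


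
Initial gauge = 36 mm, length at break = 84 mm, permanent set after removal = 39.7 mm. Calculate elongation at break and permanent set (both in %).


Elongation at break = (84 - 36) / 36 x 100 = 133.3%
Permanent set = (39.7 - 36) / 36 x 100 = 10.3%


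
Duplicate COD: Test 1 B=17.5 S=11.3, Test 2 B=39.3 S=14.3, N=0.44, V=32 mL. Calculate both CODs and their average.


COD1 = 682.0 mg/L
COD2 = 2750.0 mg/L
Average = 1716.0 mg/L


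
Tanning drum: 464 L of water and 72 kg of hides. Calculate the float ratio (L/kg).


6.4

Float ratio = water / hide weight
Ratio = 464 / 72 = 6.4


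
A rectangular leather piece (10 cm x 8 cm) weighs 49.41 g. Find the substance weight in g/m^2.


6176.3 g/m^2

Area = 10 x 8 = 80 cm^2
SW = 49.41 / 80 x 10000 = 6176.3 g/m^2


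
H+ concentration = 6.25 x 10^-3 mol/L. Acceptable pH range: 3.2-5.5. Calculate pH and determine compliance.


pH = -log10(6.25 x 10^-3) = 2.20
Range: 3.2 to 5.5
Compliant: No


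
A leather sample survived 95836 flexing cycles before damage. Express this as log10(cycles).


log10(95836) = 4.98


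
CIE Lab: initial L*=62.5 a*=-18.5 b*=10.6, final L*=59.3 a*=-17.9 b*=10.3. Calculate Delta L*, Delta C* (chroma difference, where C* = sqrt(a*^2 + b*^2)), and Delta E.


Delta L* = -3.2
Delta C* = -0.67
Delta E = 3.27


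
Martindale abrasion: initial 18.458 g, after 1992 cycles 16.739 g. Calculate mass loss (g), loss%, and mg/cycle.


Mass loss = 1.719 g
Loss = 9.31%
Rate = 0.863 mg/cycle


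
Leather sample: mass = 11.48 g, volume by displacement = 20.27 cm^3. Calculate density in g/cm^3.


Density = mass / volume
Density = 11.48 / 20.27 = 0.566 g/cm^3


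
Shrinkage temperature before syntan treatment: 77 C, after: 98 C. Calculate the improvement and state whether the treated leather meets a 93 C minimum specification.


Improvement = 21 C
Meets 93 C spec: Yes


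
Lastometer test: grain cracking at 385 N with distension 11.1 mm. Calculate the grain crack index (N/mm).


34.7 N/mm


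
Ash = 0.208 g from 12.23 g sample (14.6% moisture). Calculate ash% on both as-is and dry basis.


As-is ash% = 0.208 / 12.23 x 100 = 1.70%
Dry mass = 12.23 x (100 - 14.6) / 100 = 10.44442 g
Dry-basis ash% = 0.208 / 10.44442 x 100 = 1.99%


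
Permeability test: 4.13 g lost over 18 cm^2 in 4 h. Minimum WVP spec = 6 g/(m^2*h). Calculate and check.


WVP = 573.61 g/(m^2*h)
Meets specification: Yes


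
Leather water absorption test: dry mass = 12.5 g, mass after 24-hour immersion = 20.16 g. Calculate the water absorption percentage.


61.3%

Water absorbed = 20.16 - 12.5 = 7.66 g
WA% = 7.66 / 12.5 x 100 = 61.3%


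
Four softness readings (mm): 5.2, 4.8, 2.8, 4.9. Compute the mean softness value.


Sum = 5.2 + 4.8 + 2.8 + 4.9
Mean = 17.7 / 4 = 4.43 mm


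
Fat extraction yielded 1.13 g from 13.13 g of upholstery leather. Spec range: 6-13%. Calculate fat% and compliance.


Fat content = 8.6%
Compliant: Yes


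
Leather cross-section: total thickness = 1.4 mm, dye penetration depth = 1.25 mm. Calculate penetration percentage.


Penetration% = 1.25 / 1.4 x 100
Penetration = 89.3%


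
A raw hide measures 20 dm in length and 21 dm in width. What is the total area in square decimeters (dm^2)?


Area = length x width
Area = 20 x 21 = 420 dm^2


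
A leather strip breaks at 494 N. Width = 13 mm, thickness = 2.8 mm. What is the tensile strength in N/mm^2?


13.57 N/mm^2

Cross-sectional area = 13 x 2.8 = 36.4 mm^2
Tensile strength = 494 / 36.4 = 13.57 N/mm^2


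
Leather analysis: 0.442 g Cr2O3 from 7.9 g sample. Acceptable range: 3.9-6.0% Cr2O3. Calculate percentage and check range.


Cr2O3 = 5.59%
Within range: Yes

Cr2O3% = 0.442 / 7.9 x 100 = 5.59%
Acceptable range: 3.9 to 6.0%
Within range: Yes


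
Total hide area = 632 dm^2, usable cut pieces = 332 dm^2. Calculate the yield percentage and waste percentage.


Yield = 332 / 632 x 100 = 52.5%
Waste = 632 - 332 = 300 dm^2
Waste% = 100 - 52.5 = 47.5%


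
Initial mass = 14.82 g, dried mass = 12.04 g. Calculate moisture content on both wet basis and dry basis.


Wet basis = 18.8%
Dry basis = 23.1%


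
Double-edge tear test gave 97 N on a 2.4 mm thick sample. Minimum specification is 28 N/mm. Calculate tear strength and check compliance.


Tear strength = 97 / 2.4 = 40.4 N/mm
Required minimum = 28 N/mm
Compliant: Yes


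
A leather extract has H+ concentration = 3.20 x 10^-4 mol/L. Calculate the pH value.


pH = -log10[H+]
pH = -log10(3.20 x 10^-4) = 3.49


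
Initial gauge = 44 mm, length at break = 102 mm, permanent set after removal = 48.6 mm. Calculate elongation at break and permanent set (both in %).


Elongation at break = (102 - 44) / 44 x 100 = 131.8%
Permanent set = (48.6 - 44) / 44 x 100 = 10.5%


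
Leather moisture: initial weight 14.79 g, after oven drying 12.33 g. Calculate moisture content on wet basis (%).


Moisture = 14.79 - 12.33 = 2.46 g
MC = 2.46 / 14.79 x 100 = 16.6%


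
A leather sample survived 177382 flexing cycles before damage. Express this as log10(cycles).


log10(177382) = 5.25


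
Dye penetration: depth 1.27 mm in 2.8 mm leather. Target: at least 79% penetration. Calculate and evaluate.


Penetration = 1.27 / 2.8 x 100 = 45.4%
Target: 79%
Meets target: No


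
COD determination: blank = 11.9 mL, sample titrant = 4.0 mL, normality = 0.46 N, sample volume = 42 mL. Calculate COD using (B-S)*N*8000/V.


692.2 mg/L


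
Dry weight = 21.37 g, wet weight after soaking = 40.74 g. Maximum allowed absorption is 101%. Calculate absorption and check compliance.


Absorption = 90.6%
Compliant: Yes

WA = (40.74 - 21.37) / 21.37 x 100 = 90.6%
Maximum allowed: 101%
Compliant: Yes


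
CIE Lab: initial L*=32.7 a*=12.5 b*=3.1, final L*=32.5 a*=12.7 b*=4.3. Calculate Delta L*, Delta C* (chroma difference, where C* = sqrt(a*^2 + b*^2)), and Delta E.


Delta L* = -0.2
Delta C* = 0.53
Delta E = 1.23


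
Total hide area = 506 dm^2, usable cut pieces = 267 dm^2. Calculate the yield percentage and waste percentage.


Yield = 52.8%
Waste = 47.2%


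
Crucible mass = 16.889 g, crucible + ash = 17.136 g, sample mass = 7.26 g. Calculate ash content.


Ash mass = 0.247 g
Ash content = 3.40%

Ash mass = 17.136 - 16.889 = 0.247 g
Ash% = 0.247 / 7.26 x 100 = 3.40%


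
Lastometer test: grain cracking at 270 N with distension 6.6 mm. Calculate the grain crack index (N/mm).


Grain crack index = force / distension
Index = 270 / 6.6 = 40.9 N/mm


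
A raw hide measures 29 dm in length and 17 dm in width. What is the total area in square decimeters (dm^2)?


Area = length x width
Area = 29 x 17 = 493 dm^2


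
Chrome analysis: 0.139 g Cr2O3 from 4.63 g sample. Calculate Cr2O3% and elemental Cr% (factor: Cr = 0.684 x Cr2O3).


Cr2O3 = 3.00%
Cr = 2.05%

Cr2O3% = 0.139 / 4.63 x 100 = 3.00%
Cr% = 3.00 x 0.684 = 2.05%


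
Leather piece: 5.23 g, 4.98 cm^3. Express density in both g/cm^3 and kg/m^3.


1.050 g/cm^3
1050 kg/m^3

Density = 5.23 / 4.98 = 1.050 g/cm^3
Convert: 1.050 x 1000 = 1050 kg/m^3


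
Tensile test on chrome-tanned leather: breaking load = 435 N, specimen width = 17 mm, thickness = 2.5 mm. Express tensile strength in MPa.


Cross-section = 17 x 2.5 = 42.5 mm^2
TS = 435 / 42.5 = 10.24 MPa
(1 N/mm^2 = 1 MPa)


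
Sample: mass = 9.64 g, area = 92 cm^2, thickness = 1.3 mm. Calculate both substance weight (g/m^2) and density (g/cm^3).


SW = 9.64 / 92 x 10000 = 1047.8 g/m^2
Volume = 92 x 1.3 / 10 = 11.96 cm^3
Density = 9.64 / 11.96 = 0.806 g/cm^3


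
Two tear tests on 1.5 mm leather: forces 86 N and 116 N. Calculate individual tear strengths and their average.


Tear 1 = 86 / 1.5 = 57.3 N/mm
Tear 2 = 116 / 1.5 = 77.3 N/mm
Average = (57.3 + 77.3) / 2 = 67.3 N/mm


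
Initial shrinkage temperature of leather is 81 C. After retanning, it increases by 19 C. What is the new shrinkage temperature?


New Ts = 81 + 19 = 100 C


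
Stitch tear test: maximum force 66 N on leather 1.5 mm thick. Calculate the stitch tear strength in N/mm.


44.0 N/mm


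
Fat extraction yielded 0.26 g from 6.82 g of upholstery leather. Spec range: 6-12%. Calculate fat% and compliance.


Fat% = 0.26 / 6.82 x 100 = 3.8%
Spec range: 6-12%
Compliant: No


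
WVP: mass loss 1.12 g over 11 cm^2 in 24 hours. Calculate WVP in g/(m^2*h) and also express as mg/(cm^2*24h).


WVP = 1.12 / (11 x 24) x 10000 = 42.42 g/(m^2*h)
Mass loss in mg = 1.12 x 1000 = 1120 mg
Per cm^2 per 24h in mg: 1120 x 24 / (11 x 24) = 26880 / 264 = 101.82 mg/(cm^2*24h)


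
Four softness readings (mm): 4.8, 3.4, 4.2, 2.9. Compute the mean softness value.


Sum = 4.8 + 3.4 + 4.2 + 2.9
Mean = 15.3 / 4 = 3.83 mm


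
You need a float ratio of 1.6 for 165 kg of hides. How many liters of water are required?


264.0 L

Water = hide weight x target ratio
Water = 165 x 1.6 = 264.0 L


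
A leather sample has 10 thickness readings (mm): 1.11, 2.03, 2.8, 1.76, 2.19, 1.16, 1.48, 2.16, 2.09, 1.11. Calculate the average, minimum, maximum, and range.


Sum = 17.89
Average = 17.89 / 10 = 1.79 mm
Minimum = 1.11 mm
Maximum = 2.8 mm
Range = 2.8 - 1.11 = 1.69 mm


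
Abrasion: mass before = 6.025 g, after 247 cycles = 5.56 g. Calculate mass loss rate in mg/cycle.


Mass loss = 6.025 - 5.56 = 0.465 g
Rate = 0.465 / 247 x 1000 = 1.883 mg/cycle


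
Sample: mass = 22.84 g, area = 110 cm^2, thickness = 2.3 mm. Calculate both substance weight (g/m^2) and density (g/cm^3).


Substance weight = 2076.4 g/m^2
Density = 0.903 g/cm^3


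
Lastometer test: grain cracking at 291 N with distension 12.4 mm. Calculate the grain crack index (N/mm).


Grain crack index = force / distension
Index = 291 / 12.4 = 23.5 N/mm


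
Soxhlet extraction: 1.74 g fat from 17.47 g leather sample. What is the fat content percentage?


10.0%

Fat content = 1.74 / 17.47 x 100
Fat = 10.0%


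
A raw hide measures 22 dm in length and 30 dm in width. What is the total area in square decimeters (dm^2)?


660 dm^2


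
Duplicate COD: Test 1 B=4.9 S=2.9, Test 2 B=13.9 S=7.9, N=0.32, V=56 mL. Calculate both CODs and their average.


COD1 = 91.4 mg/L
COD2 = 274.3 mg/L
Average = 182.9 mg/L


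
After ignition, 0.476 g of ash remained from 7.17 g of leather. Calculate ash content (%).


6.64%


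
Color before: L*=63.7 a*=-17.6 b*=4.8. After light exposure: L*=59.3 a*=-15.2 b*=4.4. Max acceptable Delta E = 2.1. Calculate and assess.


dL = -4.4, da = 2.4, db = -0.4
dE = sqrt((-4.4)^2 + (2.4)^2 + (-0.4)^2) = 5.03
Max = 2.1
Passes: No


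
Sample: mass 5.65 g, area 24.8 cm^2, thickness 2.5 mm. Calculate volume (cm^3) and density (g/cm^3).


Thickness in cm = 2.5 / 10 = 0.25 cm
Volume = 24.8 x 0.25 = 6.200 cm^3
Density = 5.65 / 6.200 = 0.911 g/cm^3


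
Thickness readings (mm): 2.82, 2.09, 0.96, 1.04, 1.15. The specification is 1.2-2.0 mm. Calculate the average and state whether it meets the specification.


Sum = 8.06
Average = 8.06 / 5 = 1.61 mm
Specification range: 1.2 to 2.0 mm
Within spec: Yes


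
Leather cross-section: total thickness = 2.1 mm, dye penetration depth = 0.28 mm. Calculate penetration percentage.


13.3%

Penetration% = 0.28 / 2.1 x 100
Penetration = 13.3%


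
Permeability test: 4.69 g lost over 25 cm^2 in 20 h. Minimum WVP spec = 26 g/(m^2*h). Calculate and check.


WVP = 93.80 g/(m^2*h)
Meets specification: Yes


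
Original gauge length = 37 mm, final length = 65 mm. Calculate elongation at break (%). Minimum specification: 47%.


Elongation = 75.7%
Meets spec: Yes

Extension = 65 - 37 = 28 mm
Elongation = 28 / 37 x 100 = 75.7%
Minimum required: 47%
Meets specification: Yes


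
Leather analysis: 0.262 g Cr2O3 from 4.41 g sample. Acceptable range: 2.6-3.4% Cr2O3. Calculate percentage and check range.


Cr2O3 = 5.94%
Within range: No

Cr2O3% = 0.262 / 4.41 x 100 = 5.94%
Acceptable range: 2.6 to 3.4%
Within range: No


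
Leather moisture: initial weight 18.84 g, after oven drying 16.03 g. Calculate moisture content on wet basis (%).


Moisture = 18.84 - 16.03 = 2.81 g
MC = 2.81 / 18.84 x 100 = 14.9%


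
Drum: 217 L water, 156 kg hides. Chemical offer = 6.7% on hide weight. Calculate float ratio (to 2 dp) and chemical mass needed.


Float ratio = 1.39
Chemical needed = 10.452 kg


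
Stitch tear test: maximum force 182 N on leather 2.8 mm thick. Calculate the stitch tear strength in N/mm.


Stitch tear strength = force / thickness
STS = 182 / 2.8 = 65.0 N/mm


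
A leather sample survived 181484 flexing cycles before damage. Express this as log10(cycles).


log10(181484) = 5.26


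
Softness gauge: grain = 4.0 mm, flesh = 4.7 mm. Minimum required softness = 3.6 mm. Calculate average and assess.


Average softness = 4.35 mm
Meets requirement: Yes

Average = (4.0 + 4.7) / 2 = 4.35 mm
Minimum = 3.6 mm
Meets requirement: Yes


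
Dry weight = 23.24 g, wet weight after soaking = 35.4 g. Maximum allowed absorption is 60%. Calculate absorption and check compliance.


WA = (35.4 - 23.24) / 23.24 x 100 = 52.3%
Maximum allowed: 60%
Compliant: Yes


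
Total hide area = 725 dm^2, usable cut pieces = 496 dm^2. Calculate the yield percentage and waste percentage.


Yield = 68.4%
Waste = 31.6%

Yield = 496 / 725 x 100 = 68.4%
Waste = 725 - 496 = 229 dm^2
Waste% = 100 - 68.4 = 31.6%


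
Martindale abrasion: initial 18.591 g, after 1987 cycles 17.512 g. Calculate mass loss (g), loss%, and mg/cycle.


Mass loss = 1.079 g
Loss = 5.80%
Rate = 0.543 mg/cycle

Loss = 18.591 - 17.512 = 1.079 g
Loss% = 1.079 / 18.591 x 100 = 5.80%
Rate = 1.079 / 1987 x 1000 = 0.543 mg/cycle


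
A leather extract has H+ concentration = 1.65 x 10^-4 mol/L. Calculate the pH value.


pH = 3.78

pH = -log10[H+]
pH = -log10(1.65 x 10^-4) = 3.78


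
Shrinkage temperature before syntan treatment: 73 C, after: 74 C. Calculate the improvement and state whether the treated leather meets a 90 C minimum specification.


Improvement = 74 - 73 = 1 C
Spec check: 74 C >= 90 C? No


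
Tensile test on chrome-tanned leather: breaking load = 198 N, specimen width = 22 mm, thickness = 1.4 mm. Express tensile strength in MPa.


Cross-section = 22 x 1.4 = 30.8 mm^2
TS = 198 / 30.8 = 6.43 MPa
(1 N/mm^2 = 1 MPa)


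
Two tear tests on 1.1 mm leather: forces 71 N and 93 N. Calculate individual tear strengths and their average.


Tear 1 = 71 / 1.1 = 64.5 N/mm
Tear 2 = 93 / 1.1 = 84.5 N/mm
Average = (64.5 + 84.5) / 2 = 74.5 N/mm


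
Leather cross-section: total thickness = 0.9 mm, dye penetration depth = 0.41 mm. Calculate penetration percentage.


Penetration% = 0.41 / 0.9 x 100
Penetration = 45.6%


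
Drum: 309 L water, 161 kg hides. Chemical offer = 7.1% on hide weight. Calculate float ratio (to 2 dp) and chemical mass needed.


Float ratio = 309 / 161 = 1.92
Chemical = 161 x 7.1 / 100 = 11.431 kg


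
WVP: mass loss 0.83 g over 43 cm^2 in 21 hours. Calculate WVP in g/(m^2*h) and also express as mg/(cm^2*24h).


WVP = 0.83 / (43 x 21) x 10000 = 9.19 g/(m^2*h)
Mass loss in mg = 0.83 x 1000 = 830 mg
Per cm^2 per 24h in mg: 830 x 24 / (43 x 21) = 19920 / 903 = 22.06 mg/(cm^2*24h)


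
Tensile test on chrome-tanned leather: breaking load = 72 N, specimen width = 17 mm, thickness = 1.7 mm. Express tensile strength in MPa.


Cross-section = 17 x 1.7 = 28.9 mm^2
TS = 72 / 28.9 = 2.49 MPa
(1 N/mm^2 = 1 MPa)


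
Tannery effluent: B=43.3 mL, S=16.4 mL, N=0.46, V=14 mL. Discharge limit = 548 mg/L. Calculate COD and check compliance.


COD = 7070.9 mg/L
Compliant: No

COD = (43.3 - 16.4) x 0.46 x 8000 / 14 = 7070.9 mg/L
Limit: 548 mg/L
Compliant: No


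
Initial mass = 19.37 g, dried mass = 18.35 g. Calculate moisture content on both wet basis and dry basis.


Wet basis = 5.3%
Dry basis = 5.6%


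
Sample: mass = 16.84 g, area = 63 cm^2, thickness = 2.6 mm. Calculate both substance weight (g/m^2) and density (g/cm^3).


Substance weight = 2673.0 g/m^2
Density = 1.028 g/cm^3

SW = 16.84 / 63 x 10000 = 2673.0 g/m^2
Volume = 63 x 2.6 / 10 = 16.38 cm^3
Density = 16.84 / 16.38 = 1.028 g/cm^3


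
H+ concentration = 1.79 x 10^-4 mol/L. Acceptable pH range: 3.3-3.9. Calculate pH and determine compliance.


pH = 3.75
Compliant: Yes

pH = -log10(1.79 x 10^-4) = 3.75
Range: 3.3 to 3.9
Compliant: Yes


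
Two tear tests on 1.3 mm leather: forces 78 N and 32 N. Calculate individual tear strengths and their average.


Tear 1 = 60.0 N/mm
Tear 2 = 24.6 N/mm
Average = 42.3 N/mm


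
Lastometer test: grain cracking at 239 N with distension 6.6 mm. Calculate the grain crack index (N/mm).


Grain crack index = force / distension
Index = 239 / 6.6 = 36.2 N/mm


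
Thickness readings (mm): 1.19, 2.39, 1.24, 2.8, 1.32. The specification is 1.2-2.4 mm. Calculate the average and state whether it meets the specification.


Average = 1.79 mm
Within specification: Yes

Sum = 8.94
Average = 8.94 / 5 = 1.79 mm
Specification range: 1.2 to 2.4 mm
Within spec: Yes


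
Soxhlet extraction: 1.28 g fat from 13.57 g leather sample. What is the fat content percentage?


Fat content = 1.28 / 13.57 x 100
Fat = 9.4%


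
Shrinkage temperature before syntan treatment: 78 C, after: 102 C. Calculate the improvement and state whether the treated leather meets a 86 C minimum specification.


Improvement = 102 - 78 = 24 C
Spec check: 102 C >= 86 C? Yes


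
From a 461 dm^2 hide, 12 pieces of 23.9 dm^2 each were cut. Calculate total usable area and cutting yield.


Usable area = 286.8 dm^2
Yield = 62.2%

Total usable = 12 x 23.9 = 286.8 dm^2
Yield = 286.8 / 461 x 100 = 62.2%


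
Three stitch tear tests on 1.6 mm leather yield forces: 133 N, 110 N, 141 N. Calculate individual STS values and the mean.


STS1 = 133 / 1.6 = 83.1 N/mm
STS2 = 110 / 1.6 = 68.8 N/mm
STS3 = 141 / 1.6 = 88.1 N/mm
Mean = (83.1 + 68.8 + 88.1) / 3 = 80.0 N/mm


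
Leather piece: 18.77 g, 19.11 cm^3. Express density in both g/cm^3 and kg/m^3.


Density = 18.77 / 19.11 = 0.982 g/cm^3
Convert: 0.982 x 1000 = 982 kg/m^3


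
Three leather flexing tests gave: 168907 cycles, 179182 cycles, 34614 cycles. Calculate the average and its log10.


Average = 127568 cycles
log10 = 5.11


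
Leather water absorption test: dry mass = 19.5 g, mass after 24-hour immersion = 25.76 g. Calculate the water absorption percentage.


32.1%


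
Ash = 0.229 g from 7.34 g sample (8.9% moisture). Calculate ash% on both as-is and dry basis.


As-is ash = 3.12%
Dry-basis ash = 3.42%

As-is ash% = 0.229 / 7.34 x 100 = 3.12%
Dry mass = 7.34 x (100 - 8.9) / 100 = 6.68674 g
Dry-basis ash% = 0.229 / 6.68674 x 100 = 3.42%


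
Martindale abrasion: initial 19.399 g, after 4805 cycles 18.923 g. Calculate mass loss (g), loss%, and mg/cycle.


Mass loss = 0.476 g
Loss = 2.45%
Rate = 0.099 mg/cycle


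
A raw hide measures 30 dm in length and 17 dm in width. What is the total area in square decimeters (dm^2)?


510 dm^2


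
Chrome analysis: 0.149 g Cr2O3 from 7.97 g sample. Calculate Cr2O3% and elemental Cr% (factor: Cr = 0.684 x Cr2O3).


Cr2O3% = 0.149 / 7.97 x 100 = 1.87%
Cr% = 1.87 x 0.684 = 1.28%


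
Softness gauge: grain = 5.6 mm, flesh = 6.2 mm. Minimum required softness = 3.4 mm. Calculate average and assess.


Average = (5.6 + 6.2) / 2 = 5.90 mm
Minimum = 3.4 mm
Meets requirement: Yes


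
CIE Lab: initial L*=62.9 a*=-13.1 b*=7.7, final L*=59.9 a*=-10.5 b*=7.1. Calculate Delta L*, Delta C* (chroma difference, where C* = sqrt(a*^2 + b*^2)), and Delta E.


Delta L* = 59.9 - 62.9 = -3.0
C1* = sqrt((-13.1)^2 + (7.7)^2) = 15.195
C2* = sqrt((-10.5)^2 + (7.1)^2) = 12.675
Delta C* = 12.675 - 15.195 = -2.52
Delta E = sqrt((-3.0)^2 + (2.6)^2 + (-0.6)^2) = 4.01


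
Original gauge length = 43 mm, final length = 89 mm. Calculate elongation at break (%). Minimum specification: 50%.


Elongation = 107.0%
Meets spec: Yes


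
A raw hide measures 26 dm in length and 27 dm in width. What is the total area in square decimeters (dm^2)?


Area = length x width
Area = 26 x 27 = 702 dm^2


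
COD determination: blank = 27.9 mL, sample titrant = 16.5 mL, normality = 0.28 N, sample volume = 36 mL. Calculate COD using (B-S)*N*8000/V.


COD = (27.9 - 16.5) x 0.28 x 8000 / 36
COD = 11.4 x 0.28 x 8000 / 36
COD = 709.3 mg/L


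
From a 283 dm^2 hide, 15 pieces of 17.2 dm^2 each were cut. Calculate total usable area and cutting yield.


Usable area = 258.0 dm^2
Yield = 91.2%

Total usable = 15 x 17.2 = 258.0 dm^2
Yield = 258.0 / 283 x 100 = 91.2%


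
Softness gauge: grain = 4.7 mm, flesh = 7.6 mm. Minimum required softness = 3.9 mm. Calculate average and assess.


Average = (4.7 + 7.6) / 2 = 6.15 mm
Minimum = 3.9 mm
Meets requirement: Yes


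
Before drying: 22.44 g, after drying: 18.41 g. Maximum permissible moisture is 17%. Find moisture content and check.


Moisture content = 18.0%
Acceptable: No


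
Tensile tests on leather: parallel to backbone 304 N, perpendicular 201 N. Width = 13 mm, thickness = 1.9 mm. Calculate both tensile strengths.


Area = 13 x 1.9 = 24.7 mm^2
TS (parallel) = 304 / 24.7 = 12.31 N/mm^2
TS (perpendicular) = 201 / 24.7 = 8.14 N/mm^2


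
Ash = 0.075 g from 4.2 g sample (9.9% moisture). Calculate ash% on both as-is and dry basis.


As-is ash = 1.79%
Dry-basis ash = 1.98%

As-is ash% = 0.075 / 4.2 x 100 = 1.79%
Dry mass = 4.2 x (100 - 9.9) / 100 = 3.7842 g
Dry-basis ash% = 0.075 / 3.7842 x 100 = 1.98%


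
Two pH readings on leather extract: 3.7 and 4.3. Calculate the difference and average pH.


Difference = |3.7 - 4.3| = 0.6
Average = (3.7 + 4.3) / 2 = 4.00


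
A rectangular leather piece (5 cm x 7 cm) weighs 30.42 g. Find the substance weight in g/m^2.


Area = 5 x 7 = 35 cm^2
SW = 30.42 / 35 x 10000 = 8691.4 g/m^2


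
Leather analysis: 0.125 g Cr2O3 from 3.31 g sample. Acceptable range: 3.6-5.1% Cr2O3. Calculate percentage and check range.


Cr2O3 = 3.78%
Within range: Yes


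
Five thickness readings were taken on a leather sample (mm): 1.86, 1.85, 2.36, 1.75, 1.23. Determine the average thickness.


1.81 mm

Sum = 1.86 + 1.85 + 2.36 + 1.75 + 1.23 = 9.05
Average = 9.05 / 5 = 1.81 mm


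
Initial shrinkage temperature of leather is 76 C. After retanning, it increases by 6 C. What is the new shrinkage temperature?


82 C

New Ts = 76 + 6 = 82 C


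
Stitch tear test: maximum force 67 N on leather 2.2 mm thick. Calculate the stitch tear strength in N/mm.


Stitch tear strength = force / thickness
STS = 67 / 2.2 = 30.5 N/mm


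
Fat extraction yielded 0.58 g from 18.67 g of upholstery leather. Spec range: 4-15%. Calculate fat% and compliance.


Fat content = 3.1%
Compliant: No

Fat% = 0.58 / 18.67 x 100 = 3.1%
Spec range: 4-15%
Compliant: No


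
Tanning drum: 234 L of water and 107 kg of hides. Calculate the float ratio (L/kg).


Float ratio = water / hide weight
Ratio = 234 / 107 = 2.2


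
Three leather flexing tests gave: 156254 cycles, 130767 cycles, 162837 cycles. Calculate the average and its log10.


Average = (156254 + 130767 + 162837) / 3 = 149953 cycles
log10(149953) = 5.18


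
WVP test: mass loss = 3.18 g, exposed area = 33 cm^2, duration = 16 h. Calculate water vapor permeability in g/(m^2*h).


60.23 g/(m^2*h)

WVP = mass_loss / (area x time) x 10000
WVP = 3.18 / (33 x 16) x 10000
WVP = 3.18 / 528 x 10000 = 60.23 g/(m^2*h)


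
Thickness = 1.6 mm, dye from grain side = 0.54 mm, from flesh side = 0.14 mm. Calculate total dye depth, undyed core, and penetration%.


Total dyed = 0.68 mm
Undyed core = 0.92 mm
Penetration = 42.5%


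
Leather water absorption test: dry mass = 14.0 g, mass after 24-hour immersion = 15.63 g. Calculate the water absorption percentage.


11.6%

Water absorbed = 15.63 - 14.0 = 1.63 g
WA% = 1.63 / 14.0 x 100 = 11.6%


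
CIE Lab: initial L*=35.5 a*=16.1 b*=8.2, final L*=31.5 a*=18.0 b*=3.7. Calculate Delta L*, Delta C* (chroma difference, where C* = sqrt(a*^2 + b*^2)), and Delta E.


Delta L* = -4.0
Delta C* = 0.31
Delta E = 6.31


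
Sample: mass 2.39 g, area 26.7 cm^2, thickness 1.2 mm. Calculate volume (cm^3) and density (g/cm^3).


Volume = 3.204 cm^3
Density = 0.746 g/cm^3


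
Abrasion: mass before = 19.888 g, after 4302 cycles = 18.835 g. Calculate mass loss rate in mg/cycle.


0.245 mg/cycle


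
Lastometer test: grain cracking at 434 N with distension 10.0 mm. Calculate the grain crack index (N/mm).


Grain crack index = force / distension
Index = 434 / 10.0 = 43.4 N/mm


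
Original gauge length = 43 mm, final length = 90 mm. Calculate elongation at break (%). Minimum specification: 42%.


Elongation = 109.3%
Meets spec: Yes


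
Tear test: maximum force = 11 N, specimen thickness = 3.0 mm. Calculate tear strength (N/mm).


Tear strength = force / thickness
Tear = 11 / 3.0 = 3.7 N/mm


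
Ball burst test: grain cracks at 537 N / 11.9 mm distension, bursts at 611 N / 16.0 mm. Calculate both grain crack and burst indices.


Crack index = 45.1 N/mm
Burst index = 38.2 N/mm

Crack index = 537 / 11.9 = 45.1 N/mm
Burst index = 611 / 16.0 = 38.2 N/mm


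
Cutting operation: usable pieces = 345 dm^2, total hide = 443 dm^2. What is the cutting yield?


Yield = usable / total x 100
Yield = 345 / 443 x 100 = 77.9%


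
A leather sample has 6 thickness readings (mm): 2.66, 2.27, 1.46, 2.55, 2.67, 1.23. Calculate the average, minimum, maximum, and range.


Sum = 12.84
Average = 12.84 / 6 = 2.14 mm
Minimum = 1.23 mm
Maximum = 2.67 mm
Range = 2.67 - 1.23 = 1.44 mm


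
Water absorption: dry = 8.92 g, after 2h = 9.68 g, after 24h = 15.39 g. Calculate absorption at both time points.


WA (2h) = (9.68 - 8.92) / 8.92 x 100 = 8.5%
WA (24h) = (15.39 - 8.92) / 8.92 x 100 = 72.5%


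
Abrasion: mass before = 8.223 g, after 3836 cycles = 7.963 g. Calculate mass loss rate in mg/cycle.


Mass loss = 8.223 - 7.963 = 0.260 g
Rate = 0.260 / 3836 x 1000 = 0.068 mg/cycle


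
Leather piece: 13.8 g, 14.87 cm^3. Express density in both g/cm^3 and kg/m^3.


0.928 g/cm^3
928 kg/m^3


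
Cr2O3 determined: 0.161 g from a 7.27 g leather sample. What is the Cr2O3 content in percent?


2.21%

Cr2O3% = 0.161 / 7.27 x 100
Cr2O3% = 2.21%


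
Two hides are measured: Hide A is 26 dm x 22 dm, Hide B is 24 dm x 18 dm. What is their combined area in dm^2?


1004 dm^2


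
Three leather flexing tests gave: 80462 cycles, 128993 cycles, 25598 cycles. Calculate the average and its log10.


Average = 78351 cycles
log10 = 4.89

Average = (80462 + 128993 + 25598) / 3 = 78351 cycles
log10(78351) = 4.89


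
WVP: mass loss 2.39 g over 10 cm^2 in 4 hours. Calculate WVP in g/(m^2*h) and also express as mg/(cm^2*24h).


WVP = 2.39 / (10 x 4) x 10000 = 597.50 g/(m^2*h)
Mass loss in mg = 2.39 x 1000 = 2390 mg
Per cm^2 per 24h in mg: 2390 x 24 / (10 x 4) = 57360 / 40 = 1434.00 mg/(cm^2*24h)


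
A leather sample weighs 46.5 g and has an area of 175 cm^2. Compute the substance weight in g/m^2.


2657.1 g/m^2

Substance weight = mass / area x 10000
SW = 46.5 / 175 x 10000
SW = 2657.1 g/m^2


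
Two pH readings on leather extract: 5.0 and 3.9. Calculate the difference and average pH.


Difference = 1.1
Average pH = 4.45


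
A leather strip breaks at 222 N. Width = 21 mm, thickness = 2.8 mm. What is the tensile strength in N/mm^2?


3.78 N/mm^2


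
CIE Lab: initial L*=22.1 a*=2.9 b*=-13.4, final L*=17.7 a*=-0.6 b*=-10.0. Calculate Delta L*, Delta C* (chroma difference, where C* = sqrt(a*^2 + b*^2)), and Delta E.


Delta L* = 17.7 - 22.1 = -4.4
C1* = sqrt((2.9)^2 + (-13.4)^2) = 13.710
C2* = sqrt((-0.6)^2 + (-10.0)^2) = 10.018
Delta C* = 10.018 - 13.710 = -3.69
Delta E = sqrt((-4.4)^2 + (-3.5)^2 + (3.4)^2) = 6.57


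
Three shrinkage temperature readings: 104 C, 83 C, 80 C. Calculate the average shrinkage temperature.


Average = (104 + 83 + 80) / 3
Average = 267 / 3 = 89.0 C


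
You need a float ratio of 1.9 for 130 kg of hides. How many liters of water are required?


Water = hide weight x target ratio
Water = 130 x 1.9 = 247.0 L


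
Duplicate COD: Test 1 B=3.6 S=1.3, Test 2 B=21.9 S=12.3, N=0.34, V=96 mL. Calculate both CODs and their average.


COD1 = (3.6 - 1.3) x 0.34 x 8000 / 96 = 65.2 mg/L
COD2 = (21.9 - 12.3) x 0.34 x 8000 / 96 = 272.0 mg/L
Average = (65.2 + 272.0) / 2 = 168.6 mg/L


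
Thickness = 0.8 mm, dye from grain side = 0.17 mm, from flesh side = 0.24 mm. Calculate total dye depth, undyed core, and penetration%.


Total dyed = 0.41 mm
Undyed core = 0.39 mm
Penetration = 51.3%

Total dyed = 0.17 + 0.24 = 0.41 mm
Undyed core = 0.8 - 0.41 = 0.39 mm
Penetration = 0.41 / 0.8 x 100 = 51.3%


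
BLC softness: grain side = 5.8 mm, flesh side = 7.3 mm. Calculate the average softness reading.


6.55 mm

Average = (5.8 + 7.3) / 2
Average = 6.55 mm
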